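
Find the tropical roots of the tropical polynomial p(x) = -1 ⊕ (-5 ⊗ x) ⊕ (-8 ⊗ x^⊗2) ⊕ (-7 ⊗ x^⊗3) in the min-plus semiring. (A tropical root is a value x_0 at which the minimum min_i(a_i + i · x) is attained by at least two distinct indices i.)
Roots: {-1, 3, 4}

Each tropical root is a break point of the lower envelope of the lines y = a_i + i · x (there are 4 lines, with slopes 0, 1, ..., 3). Only the lines that attain the minimum somewhere contribute to roots; other lines are dominated. Here the surviving (envelope) indices are i = 3, i = 2, i = 1, i = 0.
Intersections between consecutive envelope lines give the roots: for adjacent envelope indices i < j the intersection is x = (a_i − a_j) / (j − i). Reading off the sorted break points: {-1, 3, 4}.
Verification: at each break x_0, at least two indices attain the minimum of min_i(a_i + i · x_0).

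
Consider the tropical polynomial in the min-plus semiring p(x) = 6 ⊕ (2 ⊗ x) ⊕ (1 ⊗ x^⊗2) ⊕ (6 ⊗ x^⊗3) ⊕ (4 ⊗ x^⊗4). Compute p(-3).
p(-3) = -8

A tropical monomial a ⊗ x^⊗i evaluates to a + i · x. Evaluating each term at x = -3:
  Term 0 contributes 6 + 0 · -3 = 6
  Term 1 contributes 2 + 1 · -3 = -1
  Term 2 contributes 1 + 2 · -3 = -5
  Term 3 contributes 6 + 3 · -3 = -3
  Term 4 contributes 4 + 4 · -3 = -8
p(-3) = ⊕ of these = min[6, -1, -5, -3, -8] = -8.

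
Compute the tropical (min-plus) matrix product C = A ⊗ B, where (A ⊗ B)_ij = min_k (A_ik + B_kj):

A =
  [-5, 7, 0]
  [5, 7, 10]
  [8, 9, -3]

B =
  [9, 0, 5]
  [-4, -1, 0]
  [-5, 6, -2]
A ⊗ B =
  [-5, -5, -2]
  [3, 5, 7]
  [-8, 3, -5]

Apply the min-plus product entry-by-entry:
  C[0][0] = min over k of (A[0][0] + B[0][0] = -5 + 9 = 4, A[0][1] + B[1][0] = 7 + -4 = 3, A[0][2] + B[2][0] = 0 + -5 = -5) = -5 (attained at k = 2)
  C[0][1] = min over k of (A[0][0] + B[0][1] = -5 + 0 = -5, A[0][1] + B[1][1] = 7 + -1 = 6, A[0][2] + B[2][1] = 0 + 6 = 6) = -5 (attained at k = 0)
  C[0][2] = min over k of (A[0][0] + B[0][2] = -5 + 5 = 0, A[0][1] + B[1][2] = 7 + 0 = 7, A[0][2] + B[2][2] = 0 + -2 = -2) = -2 (attained at k = 2)
  C[1][0] = min over k of (A[1][0] + B[0][0] = 5 + 9 = 14, A[1][1] + B[1][0] = 7 + -4 = 3, A[1][2] + B[2][0] = 10 + -5 = 5) = 3 (attained at k = 1)
  C[1][1] = min over k of (A[1][0] + B[0][1] = 5 + 0 = 5, A[1][1] + B[1][1] = 7 + -1 = 6, A[1][2] + B[2][1] = 10 + 6 = 16) = 5 (attained at k = 0)
  C[1][2] = min over k of (A[1][0] + B[0][2] = 5 + 5 = 10, A[1][1] + B[1][2] = 7 + 0 = 7, A[1][2] + B[2][2] = 10 + -2 = 8) = 7 (attained at k = 1)
  C[2][0] = min over k of (A[2][0] + B[0][0] = 8 + 9 = 17, A[2][1] + B[1][0] = 9 + -4 = 5, A[2][2] + B[2][0] = -3 + -5 = -8) = -8 (attained at k = 2)
  C[2][1] = min over k of (A[2][0] + B[0][1] = 8 + 0 = 8, A[2][1] + B[1][1] = 9 + -1 = 8, A[2][2] + B[2][1] = -3 + 6 = 3) = 3 (attained at k = 2)
  C[2][2] = min over k of (A[2][0] + B[0][2] = 8 + 5 = 13, A[2][1] + B[1][2] = 9 + 0 = 9, A[2][2] + B[2][2] = -3 + -2 = -5) = -5 (attained at k = 2)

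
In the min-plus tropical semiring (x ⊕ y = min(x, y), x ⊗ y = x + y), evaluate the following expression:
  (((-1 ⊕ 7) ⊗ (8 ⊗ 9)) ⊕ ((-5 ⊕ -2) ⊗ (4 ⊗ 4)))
(((-1 ⊕ 7) ⊗ (8 ⊗ 9)) ⊕ ((-5 ⊕ -2) ⊗ (4 ⊗ 4))) = 3

Expand innermost to outermost. Recall ⊕ takes the minimum of its arguments and ⊗ takes their sum. Working out the expression (((-1 ⊕ 7) ⊗ (8 ⊗ 9)) ⊕ ((-5 ⊕ -2) ⊗ (4 ⊗ 4))) gives 3.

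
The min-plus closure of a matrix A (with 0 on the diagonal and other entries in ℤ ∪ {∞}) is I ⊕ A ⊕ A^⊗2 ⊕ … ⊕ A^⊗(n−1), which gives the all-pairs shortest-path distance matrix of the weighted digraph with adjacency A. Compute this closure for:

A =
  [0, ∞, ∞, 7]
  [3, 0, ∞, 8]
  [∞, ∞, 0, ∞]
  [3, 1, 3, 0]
Closure =
  [0, 8, 10, 7]
  [3, 0, 11, 8]
  [∞, ∞, 0, ∞]
  [3, 1, 3, 0]

This is the Floyd-Warshall all-pairs shortest-path computation. For each intermediate vertex k = 0, 1, …, 3, update dist[i][j] ← min(dist[i][j], dist[i][k] + dist[k][j]). The final matrix gives, for each (i, j), the minimum total weight of any directed path from i to j (possibly empty when i = j).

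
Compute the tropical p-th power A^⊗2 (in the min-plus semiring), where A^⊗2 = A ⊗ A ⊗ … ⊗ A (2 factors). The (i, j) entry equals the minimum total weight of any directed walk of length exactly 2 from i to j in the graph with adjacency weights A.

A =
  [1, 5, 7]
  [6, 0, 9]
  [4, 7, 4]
A^⊗2 =
  [2, 5, 8]
  [6, 0, 9]
  [5, 7, 8]

Each entry (A^⊗2)_ij equals the minimum over all length-2 walks i = v_0 → v_1 → … → v_2 = j of Σ_t A[v_t][v_{t+1}]. For example, for (i, j) = (0, 2) we minimise over 3 possible intermediate vertex sequences; the minimum is 8, attained along the walk 0 → 0 → 2.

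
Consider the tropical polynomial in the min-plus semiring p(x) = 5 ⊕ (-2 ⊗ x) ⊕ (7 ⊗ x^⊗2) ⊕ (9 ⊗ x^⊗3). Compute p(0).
p(0) = -2

A tropical monomial a ⊗ x^⊗i evaluates to a + i · x. Evaluating each term at x = 0:
  Term 0 contributes 5 + 0 · 0 = 5
  Term 1 contributes -2 + 1 · 0 = -2
  Term 2 contributes 7 + 2 · 0 = 7
  Term 3 contributes 9 + 3 · 0 = 9
p(0) = ⊕ of these = min[5, -2, 7, 9] = -2.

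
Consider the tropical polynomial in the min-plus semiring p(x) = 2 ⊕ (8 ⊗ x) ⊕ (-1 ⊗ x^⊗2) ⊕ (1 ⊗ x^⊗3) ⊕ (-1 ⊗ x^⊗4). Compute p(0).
p(0) = -1

A tropical monomial a ⊗ x^⊗i evaluates to a + i · x. Evaluating each term at x = 0:
  Term 0 contributes 2 + 0 · 0 = 2
  Term 1 contributes 8 + 1 · 0 = 8
  Term 2 contributes -1 + 2 · 0 = -1
  Term 3 contributes 1 + 3 · 0 = 1
  Term 4 contributes -1 + 4 · 0 = -1
p(0) = ⊕ of these = min[2, 8, -1, 1, -1] = -1.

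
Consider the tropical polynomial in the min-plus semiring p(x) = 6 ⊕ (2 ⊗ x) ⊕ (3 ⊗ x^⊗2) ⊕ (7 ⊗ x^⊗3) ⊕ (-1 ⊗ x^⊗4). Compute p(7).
p(7) = 6

A tropical monomial a ⊗ x^⊗i evaluates to a + i · x. Evaluating each term at x = 7:
  Term 0 contributes 6 + 0 · 7 = 6
  Term 1 contributes 2 + 1 · 7 = 9
  Term 2 contributes 3 + 2 · 7 = 17
  Term 3 contributes 7 + 3 · 7 = 28
  Term 4 contributes -1 + 4 · 7 = 27
p(7) = ⊕ of these = min[6, 9, 17, 28, 27] = 6.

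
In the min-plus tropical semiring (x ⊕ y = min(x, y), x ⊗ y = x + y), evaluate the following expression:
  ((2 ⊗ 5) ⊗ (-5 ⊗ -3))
((2 ⊗ 5) ⊗ (-5 ⊗ -3)) = -1

Expand innermost to outermost. Recall ⊕ takes the minimum of its arguments and ⊗ takes their sum. Working out the expression ((2 ⊗ 5) ⊗ (-5 ⊗ -3)) gives -1.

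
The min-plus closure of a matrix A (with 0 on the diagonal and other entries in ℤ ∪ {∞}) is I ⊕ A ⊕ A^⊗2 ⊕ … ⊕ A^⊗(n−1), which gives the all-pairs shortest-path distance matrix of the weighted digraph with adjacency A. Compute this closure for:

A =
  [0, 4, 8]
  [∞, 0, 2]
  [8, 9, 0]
Closure =
  [0, 4, 6]
  [10, 0, 2]
  [8, 9, 0]

This is the Floyd-Warshall all-pairs shortest-path computation. For each intermediate vertex k = 0, 1, …, 2, update dist[i][j] ← min(dist[i][j], dist[i][k] + dist[k][j]). The final matrix gives, for each (i, j), the minimum total weight of any directed path from i to j (possibly empty when i = j).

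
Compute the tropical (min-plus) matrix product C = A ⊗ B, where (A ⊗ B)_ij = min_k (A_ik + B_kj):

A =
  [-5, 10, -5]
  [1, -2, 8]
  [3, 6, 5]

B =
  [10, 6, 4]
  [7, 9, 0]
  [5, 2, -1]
A ⊗ B =
  [0, -3, -6]
  [5, 7, -2]
  [10, 7, 4]

Apply the min-plus product entry-by-entry:
  C[0][0] = min over k of (A[0][0] + B[0][0] = -5 + 10 = 5, A[0][1] + B[1][0] = 10 + 7 = 17, A[0][2] + B[2][0] = -5 + 5 = 0) = 0 (attained at k = 2)
  C[0][1] = min over k of (A[0][0] + B[0][1] = -5 + 6 = 1, A[0][1] + B[1][1] = 10 + 9 = 19, A[0][2] + B[2][1] = -5 + 2 = -3) = -3 (attained at k = 2)
  C[0][2] = min over k of (A[0][0] + B[0][2] = -5 + 4 = -1, A[0][1] + B[1][2] = 10 + 0 = 10, A[0][2] + B[2][2] = -5 + -1 = -6) = -6 (attained at k = 2)
  C[1][0] = min over k of (A[1][0] + B[0][0] = 1 + 10 = 11, A[1][1] + B[1][0] = -2 + 7 = 5, A[1][2] + B[2][0] = 8 + 5 = 13) = 5 (attained at k = 1)
  C[1][1] = min over k of (A[1][0] + B[0][1] = 1 + 6 = 7, A[1][1] + B[1][1] = -2 + 9 = 7, A[1][2] + B[2][1] = 8 + 2 = 10) = 7 (attained at k = 0)
  C[1][2] = min over k of (A[1][0] + B[0][2] = 1 + 4 = 5, A[1][1] + B[1][2] = -2 + 0 = -2, A[1][2] + B[2][2] = 8 + -1 = 7) = -2 (attained at k = 1)
  C[2][0] = min over k of (A[2][0] + B[0][0] = 3 + 10 = 13, A[2][1] + B[1][0] = 6 + 7 = 13, A[2][2] + B[2][0] = 5 + 5 = 10) = 10 (attained at k = 2)
  C[2][1] = min over k of (A[2][0] + B[0][1] = 3 + 6 = 9, A[2][1] + B[1][1] = 6 + 9 = 15, A[2][2] + B[2][1] = 5 + 2 = 7) = 7 (attained at k = 2)
  C[2][2] = min over k of (A[2][0] + B[0][2] = 3 + 4 = 7, A[2][1] + B[1][2] = 6 + 0 = 6, A[2][2] + B[2][2] = 5 + -1 = 4) = 4 (attained at k = 2)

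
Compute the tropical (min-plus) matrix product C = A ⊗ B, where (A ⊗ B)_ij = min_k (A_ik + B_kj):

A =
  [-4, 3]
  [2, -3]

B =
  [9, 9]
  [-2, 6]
A ⊗ B =
  [1, 5]
  [-5, 3]

Apply the min-plus product entry-by-entry:
  C[0][0] = min over k of (A[0][0] + B[0][0] = -4 + 9 = 5, A[0][1] + B[1][0] = 3 + -2 = 1) = 1 (attained at k = 1)
  C[0][1] = min over k of (A[0][0] + B[0][1] = -4 + 9 = 5, A[0][1] + B[1][1] = 3 + 6 = 9) = 5 (attained at k = 0)
  C[1][0] = min over k of (A[1][0] + B[0][0] = 2 + 9 = 11, A[1][1] + B[1][0] = -3 + -2 = -5) = -5 (attained at k = 1)
  C[1][1] = min over k of (A[1][0] + B[0][1] = 2 + 9 = 11, A[1][1] + B[1][1] = -3 + 6 = 3) = 3 (attained at k = 1)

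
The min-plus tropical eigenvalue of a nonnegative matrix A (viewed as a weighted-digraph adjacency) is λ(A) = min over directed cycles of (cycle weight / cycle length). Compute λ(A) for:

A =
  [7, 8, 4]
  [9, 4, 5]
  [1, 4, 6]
λ(A) = 5/2

Enumerate directed cycles and compute their means (weight / length). Sample:
  cycle 0 → 0: weight = 7, length = 1, mean = 7/1 ≈ 7.000
  cycle 1 → 1: weight = 4, length = 1, mean = 4/1 ≈ 4.000
  cycle 2 → 2: weight = 6, length = 1, mean = 6/1 ≈ 6.000
  cycle 0 → 1 → 0: weight = 17, length = 2, mean = 17/2 ≈ 8.500
  cycle 0 → 2 → 0: weight = 5, length = 2, mean = 5/2 ≈ 2.500
  cycle 1 → 0 → 1: weight = 17, length = 2, mean = 17/2 ≈ 8.500
Minimum mean = 2.500, attained e.g. along the cycle 0 → 2 → 0 with weight 5 and length 2. So λ(A) = 5/2 = 5/2.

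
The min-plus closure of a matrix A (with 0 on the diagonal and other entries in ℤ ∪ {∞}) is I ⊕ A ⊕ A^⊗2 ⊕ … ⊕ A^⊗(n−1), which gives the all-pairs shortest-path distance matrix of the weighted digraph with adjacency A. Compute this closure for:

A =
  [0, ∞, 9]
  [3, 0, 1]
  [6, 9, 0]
Closure =
  [0, 18, 9]
  [3, 0, 1]
  [6, 9, 0]

This is the Floyd-Warshall all-pairs shortest-path computation. For each intermediate vertex k = 0, 1, …, 2, update dist[i][j] ← min(dist[i][j], dist[i][k] + dist[k][j]). The final matrix gives, for each (i, j), the minimum total weight of any directed path from i to j (possibly empty when i = j).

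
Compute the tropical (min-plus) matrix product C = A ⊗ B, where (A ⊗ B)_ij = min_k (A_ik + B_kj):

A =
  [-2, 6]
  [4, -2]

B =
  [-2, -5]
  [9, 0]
A ⊗ B =
  [-4, -7]
  [2, -2]

Apply the min-plus product entry-by-entry:
  C[0][0] = min over k of (A[0][0] + B[0][0] = -2 + -2 = -4, A[0][1] + B[1][0] = 6 + 9 = 15) = -4 (attained at k = 0)
  C[0][1] = min over k of (A[0][0] + B[0][1] = -2 + -5 = -7, A[0][1] + B[1][1] = 6 + 0 = 6) = -7 (attained at k = 0)
  C[1][0] = min over k of (A[1][0] + B[0][0] = 4 + -2 = 2, A[1][1] + B[1][0] = -2 + 9 = 7) = 2 (attained at k = 0)
  C[1][1] = min over k of (A[1][0] + B[0][1] = 4 + -5 = -1, A[1][1] + B[1][1] = -2 + 0 = -2) = -2 (attained at k = 1)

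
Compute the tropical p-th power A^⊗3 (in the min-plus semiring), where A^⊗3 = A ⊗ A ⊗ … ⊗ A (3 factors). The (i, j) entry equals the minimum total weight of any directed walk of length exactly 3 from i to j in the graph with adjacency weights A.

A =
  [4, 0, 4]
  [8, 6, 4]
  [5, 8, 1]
A^⊗3 =
  [9, 8, 5]
  [10, 9, 6]
  [7, 6, 3]

Each entry (A^⊗3)_ij equals the minimum over all length-3 walks i = v_0 → v_1 → … → v_3 = j of Σ_t A[v_t][v_{t+1}]. For example, for (i, j) = (0, 2) we minimise over 9 possible intermediate vertex sequences; the minimum is 5, attained along the walk 0 → 1 → 2 → 2.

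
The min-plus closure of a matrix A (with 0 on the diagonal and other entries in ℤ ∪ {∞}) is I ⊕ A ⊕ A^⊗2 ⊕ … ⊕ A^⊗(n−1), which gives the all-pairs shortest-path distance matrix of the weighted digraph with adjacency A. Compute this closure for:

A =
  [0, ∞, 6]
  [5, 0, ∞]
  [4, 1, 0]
Closure =
  [0, 7, 6]
  [5, 0, 11]
  [4, 1, 0]

This is the Floyd-Warshall all-pairs shortest-path computation. For each intermediate vertex k = 0, 1, …, 2, update dist[i][j] ← min(dist[i][j], dist[i][k] + dist[k][j]). The final matrix gives, for each (i, j), the minimum total weight of any directed path from i to j (possibly empty when i = j).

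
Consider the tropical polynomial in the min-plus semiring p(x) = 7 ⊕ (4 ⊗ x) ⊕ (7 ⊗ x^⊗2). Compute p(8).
p(8) = 7

A tropical monomial a ⊗ x^⊗i evaluates to a + i · x. Evaluating each term at x = 8:
  Term 0 contributes 7 + 0 · 8 = 7
  Term 1 contributes 4 + 1 · 8 = 12
  Term 2 contributes 7 + 2 · 8 = 23
p(8) = ⊕ of these = min[7, 12, 23] = 7.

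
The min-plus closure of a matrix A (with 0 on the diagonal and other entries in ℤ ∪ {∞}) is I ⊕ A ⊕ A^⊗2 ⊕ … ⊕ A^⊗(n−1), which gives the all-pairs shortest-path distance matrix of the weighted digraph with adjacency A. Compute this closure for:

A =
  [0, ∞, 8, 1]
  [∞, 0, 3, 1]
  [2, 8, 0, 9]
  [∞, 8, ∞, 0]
Closure =
  [0, 9, 8, 1]
  [5, 0, 3, 1]
  [2, 8, 0, 3]
  [13, 8, 11, 0]

This is the Floyd-Warshall all-pairs shortest-path computation. For each intermediate vertex k = 0, 1, …, 3, update dist[i][j] ← min(dist[i][j], dist[i][k] + dist[k][j]). The final matrix gives, for each (i, j), the minimum total weight of any directed path from i to j (possibly empty when i = j).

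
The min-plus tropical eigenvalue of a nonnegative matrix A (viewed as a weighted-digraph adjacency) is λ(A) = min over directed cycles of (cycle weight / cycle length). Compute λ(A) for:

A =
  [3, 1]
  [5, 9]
λ(A) = 3

Enumerate directed cycles and compute their means (weight / length). Sample:
  cycle 0 → 0: weight = 3, length = 1, mean = 3/1 ≈ 3.000
  cycle 1 → 1: weight = 9, length = 1, mean = 9/1 ≈ 9.000
  cycle 0 → 1 → 0: weight = 6, length = 2, mean = 6/2 ≈ 3.000
  cycle 1 → 0 → 1: weight = 6, length = 2, mean = 6/2 ≈ 3.000
Minimum mean = 3.000, attained e.g. along the cycle 0 → 0 with weight 3 and length 1. So λ(A) = 3/1 = 3.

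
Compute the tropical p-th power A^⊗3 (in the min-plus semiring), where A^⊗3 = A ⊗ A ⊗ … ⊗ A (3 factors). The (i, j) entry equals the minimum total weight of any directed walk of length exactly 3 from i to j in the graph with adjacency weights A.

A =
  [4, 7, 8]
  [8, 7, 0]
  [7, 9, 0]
A^⊗3 =
  [12, 15, 7]
  [7, 9, 0]
  [7, 9, 0]

Each entry (A^⊗3)_ij equals the minimum over all length-3 walks i = v_0 → v_1 → … → v_3 = j of Σ_t A[v_t][v_{t+1}]. For example, for (i, j) = (0, 2) we minimise over 9 possible intermediate vertex sequences; the minimum is 7, attained along the walk 0 → 1 → 2 → 2.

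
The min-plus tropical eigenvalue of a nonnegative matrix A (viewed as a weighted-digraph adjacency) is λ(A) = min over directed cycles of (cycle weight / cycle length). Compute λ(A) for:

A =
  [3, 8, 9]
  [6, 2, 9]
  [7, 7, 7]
λ(A) = 2

Enumerate directed cycles and compute their means (weight / length). Sample:
  cycle 0 → 0: weight = 3, length = 1, mean = 3/1 ≈ 3.000
  cycle 1 → 1: weight = 2, length = 1, mean = 2/1 ≈ 2.000
  cycle 2 → 2: weight = 7, length = 1, mean = 7/1 ≈ 7.000
  cycle 0 → 1 → 0: weight = 14, length = 2, mean = 14/2 ≈ 7.000
  cycle 0 → 2 → 0: weight = 16, length = 2, mean = 16/2 ≈ 8.000
  cycle 1 → 0 → 1: weight = 14, length = 2, mean = 14/2 ≈ 7.000
Minimum mean = 2.000, attained e.g. along the cycle 1 → 1 with weight 2 and length 1. So λ(A) = 2/1 = 2.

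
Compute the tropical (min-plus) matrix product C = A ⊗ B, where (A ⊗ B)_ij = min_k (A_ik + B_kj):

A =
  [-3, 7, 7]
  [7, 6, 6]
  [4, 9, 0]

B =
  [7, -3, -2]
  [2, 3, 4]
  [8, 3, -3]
A ⊗ B =
  [4, -6, -5]
  [8, 4, 3]
  [8, 1, -3]

Apply the min-plus product entry-by-entry:
  C[0][0] = min over k of (A[0][0] + B[0][0] = -3 + 7 = 4, A[0][1] + B[1][0] = 7 + 2 = 9, A[0][2] + B[2][0] = 7 + 8 = 15) = 4 (attained at k = 0)
  C[0][1] = min over k of (A[0][0] + B[0][1] = -3 + -3 = -6, A[0][1] + B[1][1] = 7 + 3 = 10, A[0][2] + B[2][1] = 7 + 3 = 10) = -6 (attained at k = 0)
  C[0][2] = min over k of (A[0][0] + B[0][2] = -3 + -2 = -5, A[0][1] + B[1][2] = 7 + 4 = 11, A[0][2] + B[2][2] = 7 + -3 = 4) = -5 (attained at k = 0)
  C[1][0] = min over k of (A[1][0] + B[0][0] = 7 + 7 = 14, A[1][1] + B[1][0] = 6 + 2 = 8, A[1][2] + B[2][0] = 6 + 8 = 14) = 8 (attained at k = 1)
  C[1][1] = min over k of (A[1][0] + B[0][1] = 7 + -3 = 4, A[1][1] + B[1][1] = 6 + 3 = 9, A[1][2] + B[2][1] = 6 + 3 = 9) = 4 (attained at k = 0)
  C[1][2] = min over k of (A[1][0] + B[0][2] = 7 + -2 = 5, A[1][1] + B[1][2] = 6 + 4 = 10, A[1][2] + B[2][2] = 6 + -3 = 3) = 3 (attained at k = 2)
  C[2][0] = min over k of (A[2][0] + B[0][0] = 4 + 7 = 11, A[2][1] + B[1][0] = 9 + 2 = 11, A[2][2] + B[2][0] = 0 + 8 = 8) = 8 (attained at k = 2)
  C[2][1] = min over k of (A[2][0] + B[0][1] = 4 + -3 = 1, A[2][1] + B[1][1] = 9 + 3 = 12, A[2][2] + B[2][1] = 0 + 3 = 3) = 1 (attained at k = 0)
  C[2][2] = min over k of (A[2][0] + B[0][2] = 4 + -2 = 2, A[2][1] + B[1][2] = 9 + 4 = 13, A[2][2] + B[2][2] = 0 + -3 = -3) = -3 (attained at k = 2)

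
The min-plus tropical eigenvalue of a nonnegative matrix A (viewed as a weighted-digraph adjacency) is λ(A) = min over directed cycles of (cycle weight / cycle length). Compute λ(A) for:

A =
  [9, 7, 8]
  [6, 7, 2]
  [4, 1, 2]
λ(A) = 3/2

Enumerate directed cycles and compute their means (weight / length). Sample:
  cycle 0 → 0: weight = 9, length = 1, mean = 9/1 ≈ 9.000
  cycle 1 → 1: weight = 7, length = 1, mean = 7/1 ≈ 7.000
  cycle 2 → 2: weight = 2, length = 1, mean = 2/1 ≈ 2.000
  cycle 0 → 1 → 0: weight = 13, length = 2, mean = 13/2 ≈ 6.500
  cycle 0 → 2 → 0: weight = 12, length = 2, mean = 12/2 ≈ 6.000
  cycle 1 → 0 → 1: weight = 13, length = 2, mean = 13/2 ≈ 6.500
Minimum mean = 1.500, attained e.g. along the cycle 1 → 2 → 1 with weight 3 and length 2. So λ(A) = 3/2 = 3/2.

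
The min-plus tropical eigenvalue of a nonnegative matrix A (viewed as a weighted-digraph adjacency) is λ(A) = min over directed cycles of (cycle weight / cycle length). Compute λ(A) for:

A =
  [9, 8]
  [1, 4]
λ(A) = 4

Enumerate directed cycles and compute their means (weight / length). Sample:
  cycle 0 → 0: weight = 9, length = 1, mean = 9/1 ≈ 9.000
  cycle 1 → 1: weight = 4, length = 1, mean = 4/1 ≈ 4.000
  cycle 0 → 1 → 0: weight = 9, length = 2, mean = 9/2 ≈ 4.500
  cycle 1 → 0 → 1: weight = 9, length = 2, mean = 9/2 ≈ 4.500
Minimum mean = 4.000, attained e.g. along the cycle 1 → 1 with weight 4 and length 1. So λ(A) = 4/1 = 4.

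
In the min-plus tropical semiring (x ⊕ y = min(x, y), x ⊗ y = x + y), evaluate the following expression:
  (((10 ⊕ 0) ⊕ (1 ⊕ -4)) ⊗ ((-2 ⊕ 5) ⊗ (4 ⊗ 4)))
(((10 ⊕ 0) ⊕ (1 ⊕ -4)) ⊗ ((-2 ⊕ 5) ⊗ (4 ⊗ 4))) = 2

Expand innermost to outermost. Recall ⊕ takes the minimum of its arguments and ⊗ takes their sum. Working out the expression (((10 ⊕ 0) ⊕ (1 ⊕ -4)) ⊗ ((-2 ⊕ 5) ⊗ (4 ⊗ 4))) gives 2.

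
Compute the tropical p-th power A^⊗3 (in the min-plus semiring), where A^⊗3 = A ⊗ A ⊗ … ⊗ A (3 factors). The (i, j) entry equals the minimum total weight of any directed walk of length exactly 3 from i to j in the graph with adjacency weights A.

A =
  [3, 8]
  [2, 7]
A^⊗3 =
  [9, 14]
  [8, 13]

Each entry (A^⊗3)_ij equals the minimum over all length-3 walks i = v_0 → v_1 → … → v_3 = j of Σ_t A[v_t][v_{t+1}]. For example, for (i, j) = (0, 1) we minimise over 4 possible intermediate vertex sequences; the minimum is 14, attained along the walk 0 → 0 → 0 → 1.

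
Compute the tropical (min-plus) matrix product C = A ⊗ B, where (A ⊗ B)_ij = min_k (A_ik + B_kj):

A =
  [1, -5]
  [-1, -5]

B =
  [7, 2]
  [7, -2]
A ⊗ B =
  [2, -7]
  [2, -7]

Apply the min-plus product entry-by-entry:
  C[0][0] = min over k of (A[0][0] + B[0][0] = 1 + 7 = 8, A[0][1] + B[1][0] = -5 + 7 = 2) = 2 (attained at k = 1)
  C[0][1] = min over k of (A[0][0] + B[0][1] = 1 + 2 = 3, A[0][1] + B[1][1] = -5 + -2 = -7) = -7 (attained at k = 1)
  C[1][0] = min over k of (A[1][0] + B[0][0] = -1 + 7 = 6, A[1][1] + B[1][0] = -5 + 7 = 2) = 2 (attained at k = 1)
  C[1][1] = min over k of (A[1][0] + B[0][1] = -1 + 2 = 1, A[1][1] + B[1][1] = -5 + -2 = -7) = -7 (attained at k = 1)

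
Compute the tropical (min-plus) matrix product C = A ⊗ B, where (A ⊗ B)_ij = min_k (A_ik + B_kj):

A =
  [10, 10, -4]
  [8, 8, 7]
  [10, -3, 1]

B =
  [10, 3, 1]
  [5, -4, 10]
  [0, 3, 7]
A ⊗ B =
  [-4, -1, 3]
  [7, 4, 9]
  [1, -7, 7]

Apply the min-plus product entry-by-entry:
  C[0][0] = min over k of (A[0][0] + B[0][0] = 10 + 10 = 20, A[0][1] + B[1][0] = 10 + 5 = 15, A[0][2] + B[2][0] = -4 + 0 = -4) = -4 (attained at k = 2)
  C[0][1] = min over k of (A[0][0] + B[0][1] = 10 + 3 = 13, A[0][1] + B[1][1] = 10 + -4 = 6, A[0][2] + B[2][1] = -4 + 3 = -1) = -1 (attained at k = 2)
  C[0][2] = min over k of (A[0][0] + B[0][2] = 10 + 1 = 11, A[0][1] + B[1][2] = 10 + 10 = 20, A[0][2] + B[2][2] = -4 + 7 = 3) = 3 (attained at k = 2)
  C[1][0] = min over k of (A[1][0] + B[0][0] = 8 + 10 = 18, A[1][1] + B[1][0] = 8 + 5 = 13, A[1][2] + B[2][0] = 7 + 0 = 7) = 7 (attained at k = 2)
  C[1][1] = min over k of (A[1][0] + B[0][1] = 8 + 3 = 11, A[1][1] + B[1][1] = 8 + -4 = 4, A[1][2] + B[2][1] = 7 + 3 = 10) = 4 (attained at k = 1)
  C[1][2] = min over k of (A[1][0] + B[0][2] = 8 + 1 = 9, A[1][1] + B[1][2] = 8 + 10 = 18, A[1][2] + B[2][2] = 7 + 7 = 14) = 9 (attained at k = 0)
  C[2][0] = min over k of (A[2][0] + B[0][0] = 10 + 10 = 20, A[2][1] + B[1][0] = -3 + 5 = 2, A[2][2] + B[2][0] = 1 + 0 = 1) = 1 (attained at k = 2)
  C[2][1] = min over k of (A[2][0] + B[0][1] = 10 + 3 = 13, A[2][1] + B[1][1] = -3 + -4 = -7, A[2][2] + B[2][1] = 1 + 3 = 4) = -7 (attained at k = 1)
  C[2][2] = min over k of (A[2][0] + B[0][2] = 10 + 1 = 11, A[2][1] + B[1][2] = -3 + 10 = 7, A[2][2] + B[2][2] = 1 + 7 = 8) = 7 (attained at k = 1)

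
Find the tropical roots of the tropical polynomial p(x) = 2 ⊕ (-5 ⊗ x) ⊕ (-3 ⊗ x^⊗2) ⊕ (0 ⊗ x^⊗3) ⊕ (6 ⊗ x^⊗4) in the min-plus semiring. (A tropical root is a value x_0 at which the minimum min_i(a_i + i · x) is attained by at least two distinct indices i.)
Roots: {-6, -3, -2, 7}

Each tropical root is a break point of the lower envelope of the lines y = a_i + i · x (there are 5 lines, with slopes 0, 1, ..., 4). Only the lines that attain the minimum somewhere contribute to roots; other lines are dominated. Here the surviving (envelope) indices are i = 4, i = 3, i = 2, i = 1, i = 0.
Intersections between consecutive envelope lines give the roots: for adjacent envelope indices i < j the intersection is x = (a_i − a_j) / (j − i). Reading off the sorted break points: {-6, -3, -2, 7}.
Verification: at each break x_0, at least two indices attain the minimum of min_i(a_i + i · x_0).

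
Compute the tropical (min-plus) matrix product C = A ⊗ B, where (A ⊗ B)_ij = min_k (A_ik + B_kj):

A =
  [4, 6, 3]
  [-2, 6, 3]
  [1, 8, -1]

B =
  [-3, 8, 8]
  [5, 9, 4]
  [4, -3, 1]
A ⊗ B =
  [1, 0, 4]
  [-5, 0, 4]
  [-2, -4, 0]

Apply the min-plus product entry-by-entry:
  C[0][0] = min over k of (A[0][0] + B[0][0] = 4 + -3 = 1, A[0][1] + B[1][0] = 6 + 5 = 11, A[0][2] + B[2][0] = 3 + 4 = 7) = 1 (attained at k = 0)
  C[0][1] = min over k of (A[0][0] + B[0][1] = 4 + 8 = 12, A[0][1] + B[1][1] = 6 + 9 = 15, A[0][2] + B[2][1] = 3 + -3 = 0) = 0 (attained at k = 2)
  C[0][2] = min over k of (A[0][0] + B[0][2] = 4 + 8 = 12, A[0][1] + B[1][2] = 6 + 4 = 10, A[0][2] + B[2][2] = 3 + 1 = 4) = 4 (attained at k = 2)
  C[1][0] = min over k of (A[1][0] + B[0][0] = -2 + -3 = -5, A[1][1] + B[1][0] = 6 + 5 = 11, A[1][2] + B[2][0] = 3 + 4 = 7) = -5 (attained at k = 0)
  C[1][1] = min over k of (A[1][0] + B[0][1] = -2 + 8 = 6, A[1][1] + B[1][1] = 6 + 9 = 15, A[1][2] + B[2][1] = 3 + -3 = 0) = 0 (attained at k = 2)
  C[1][2] = min over k of (A[1][0] + B[0][2] = -2 + 8 = 6, A[1][1] + B[1][2] = 6 + 4 = 10, A[1][2] + B[2][2] = 3 + 1 = 4) = 4 (attained at k = 2)
  C[2][0] = min over k of (A[2][0] + B[0][0] = 1 + -3 = -2, A[2][1] + B[1][0] = 8 + 5 = 13, A[2][2] + B[2][0] = -1 + 4 = 3) = -2 (attained at k = 0)
  C[2][1] = min over k of (A[2][0] + B[0][1] = 1 + 8 = 9, A[2][1] + B[1][1] = 8 + 9 = 17, A[2][2] + B[2][1] = -1 + -3 = -4) = -4 (attained at k = 2)
  C[2][2] = min over k of (A[2][0] + B[0][2] = 1 + 8 = 9, A[2][1] + B[1][2] = 8 + 4 = 12, A[2][2] + B[2][2] = -1 + 1 = 0) = 0 (attained at k = 2)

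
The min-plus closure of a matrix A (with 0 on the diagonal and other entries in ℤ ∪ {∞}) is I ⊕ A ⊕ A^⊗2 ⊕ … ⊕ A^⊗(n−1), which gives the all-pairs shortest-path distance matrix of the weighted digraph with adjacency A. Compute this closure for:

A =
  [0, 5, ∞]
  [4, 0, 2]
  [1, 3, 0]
Closure =
  [0, 5, 7]
  [3, 0, 2]
  [1, 3, 0]

This is the Floyd-Warshall all-pairs shortest-path computation. For each intermediate vertex k = 0, 1, …, 2, update dist[i][j] ← min(dist[i][j], dist[i][k] + dist[k][j]). The final matrix gives, for each (i, j), the minimum total weight of any directed path from i to j (possibly empty when i = j).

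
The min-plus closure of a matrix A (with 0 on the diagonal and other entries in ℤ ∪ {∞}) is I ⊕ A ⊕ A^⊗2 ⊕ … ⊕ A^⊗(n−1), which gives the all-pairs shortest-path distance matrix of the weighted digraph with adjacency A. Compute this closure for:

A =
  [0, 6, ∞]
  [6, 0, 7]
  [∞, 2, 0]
Closure =
  [0, 6, 13]
  [6, 0, 7]
  [8, 2, 0]

This is the Floyd-Warshall all-pairs shortest-path computation. For each intermediate vertex k = 0, 1, …, 2, update dist[i][j] ← min(dist[i][j], dist[i][k] + dist[k][j]). The final matrix gives, for each (i, j), the minimum total weight of any directed path from i to j (possibly empty when i = j).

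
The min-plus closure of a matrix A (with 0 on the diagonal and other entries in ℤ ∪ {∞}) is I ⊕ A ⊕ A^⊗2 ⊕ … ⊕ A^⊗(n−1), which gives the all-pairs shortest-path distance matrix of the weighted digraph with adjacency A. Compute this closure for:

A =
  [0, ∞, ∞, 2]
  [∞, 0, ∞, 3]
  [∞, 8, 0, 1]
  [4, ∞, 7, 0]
Closure =
  [0, 17, 9, 2]
  [7, 0, 10, 3]
  [5, 8, 0, 1]
  [4, 15, 7, 0]

This is the Floyd-Warshall all-pairs shortest-path computation. For each intermediate vertex k = 0, 1, …, 3, update dist[i][j] ← min(dist[i][j], dist[i][k] + dist[k][j]). The final matrix gives, for each (i, j), the minimum total weight of any directed path from i to j (possibly empty when i = j).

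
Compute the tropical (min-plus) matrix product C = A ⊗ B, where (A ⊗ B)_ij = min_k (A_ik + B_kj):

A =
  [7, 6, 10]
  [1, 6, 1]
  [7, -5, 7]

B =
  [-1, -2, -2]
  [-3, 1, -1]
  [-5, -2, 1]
A ⊗ B =
  [3, 5, 5]
  [-4, -1, -1]
  [-8, -4, -6]

Apply the min-plus product entry-by-entry:
  C[0][0] = min over k of (A[0][0] + B[0][0] = 7 + -1 = 6, A[0][1] + B[1][0] = 6 + -3 = 3, A[0][2] + B[2][0] = 10 + -5 = 5) = 3 (attained at k = 1)
  C[0][1] = min over k of (A[0][0] + B[0][1] = 7 + -2 = 5, A[0][1] + B[1][1] = 6 + 1 = 7, A[0][2] + B[2][1] = 10 + -2 = 8) = 5 (attained at k = 0)
  C[0][2] = min over k of (A[0][0] + B[0][2] = 7 + -2 = 5, A[0][1] + B[1][2] = 6 + -1 = 5, A[0][2] + B[2][2] = 10 + 1 = 11) = 5 (attained at k = 0)
  C[1][0] = min over k of (A[1][0] + B[0][0] = 1 + -1 = 0, A[1][1] + B[1][0] = 6 + -3 = 3, A[1][2] + B[2][0] = 1 + -5 = -4) = -4 (attained at k = 2)
  C[1][1] = min over k of (A[1][0] + B[0][1] = 1 + -2 = -1, A[1][1] + B[1][1] = 6 + 1 = 7, A[1][2] + B[2][1] = 1 + -2 = -1) = -1 (attained at k = 0)
  C[1][2] = min over k of (A[1][0] + B[0][2] = 1 + -2 = -1, A[1][1] + B[1][2] = 6 + -1 = 5, A[1][2] + B[2][2] = 1 + 1 = 2) = -1 (attained at k = 0)
  C[2][0] = min over k of (A[2][0] + B[0][0] = 7 + -1 = 6, A[2][1] + B[1][0] = -5 + -3 = -8, A[2][2] + B[2][0] = 7 + -5 = 2) = -8 (attained at k = 1)
  C[2][1] = min over k of (A[2][0] + B[0][1] = 7 + -2 = 5, A[2][1] + B[1][1] = -5 + 1 = -4, A[2][2] + B[2][1] = 7 + -2 = 5) = -4 (attained at k = 1)
  C[2][2] = min over k of (A[2][0] + B[0][2] = 7 + -2 = 5, A[2][1] + B[1][2] = -5 + -1 = -6, A[2][2] + B[2][2] = 7 + 1 = 8) = -6 (attained at k = 1)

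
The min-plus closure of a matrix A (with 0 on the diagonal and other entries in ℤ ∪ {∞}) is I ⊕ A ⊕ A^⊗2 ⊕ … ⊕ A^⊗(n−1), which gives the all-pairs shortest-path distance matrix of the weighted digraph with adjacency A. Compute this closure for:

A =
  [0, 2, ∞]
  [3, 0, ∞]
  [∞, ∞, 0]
Closure =
  [0, 2, ∞]
  [3, 0, ∞]
  [∞, ∞, 0]

This is the Floyd-Warshall all-pairs shortest-path computation. For each intermediate vertex k = 0, 1, …, 2, update dist[i][j] ← min(dist[i][j], dist[i][k] + dist[k][j]). The final matrix gives, for each (i, j), the minimum total weight of any directed path from i to j (possibly empty when i = j).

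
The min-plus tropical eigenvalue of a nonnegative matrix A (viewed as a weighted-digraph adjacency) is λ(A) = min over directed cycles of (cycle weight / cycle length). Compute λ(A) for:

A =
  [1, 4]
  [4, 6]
λ(A) = 1

Enumerate directed cycles and compute their means (weight / length). Sample:
  cycle 0 → 0: weight = 1, length = 1, mean = 1/1 ≈ 1.000
  cycle 1 → 1: weight = 6, length = 1, mean = 6/1 ≈ 6.000
  cycle 0 → 1 → 0: weight = 8, length = 2, mean = 8/2 ≈ 4.000
  cycle 1 → 0 → 1: weight = 8, length = 2, mean = 8/2 ≈ 4.000
Minimum mean = 1.000, attained e.g. along the cycle 0 → 0 with weight 1 and length 1. So λ(A) = 1/1 = 1.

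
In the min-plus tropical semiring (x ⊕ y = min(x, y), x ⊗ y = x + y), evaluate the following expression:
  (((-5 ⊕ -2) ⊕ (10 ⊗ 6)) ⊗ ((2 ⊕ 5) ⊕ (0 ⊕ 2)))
(((-5 ⊕ -2) ⊕ (10 ⊗ 6)) ⊗ ((2 ⊕ 5) ⊕ (0 ⊕ 2))) = -5

Expand innermost to outermost. Recall ⊕ takes the minimum of its arguments and ⊗ takes their sum. Working out the expression (((-5 ⊕ -2) ⊕ (10 ⊗ 6)) ⊗ ((2 ⊕ 5) ⊕ (0 ⊕ 2))) gives -5.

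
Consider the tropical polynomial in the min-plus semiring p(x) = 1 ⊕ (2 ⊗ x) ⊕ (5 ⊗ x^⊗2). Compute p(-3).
p(-3) = -1

A tropical monomial a ⊗ x^⊗i evaluates to a + i · x. Evaluating each term at x = -3:
  Term 0 contributes 1 + 0 · -3 = 1
  Term 1 contributes 2 + 1 · -3 = -1
  Term 2 contributes 5 + 2 · -3 = -1
p(-3) = ⊕ of these = min[1, -1, -1] = -1.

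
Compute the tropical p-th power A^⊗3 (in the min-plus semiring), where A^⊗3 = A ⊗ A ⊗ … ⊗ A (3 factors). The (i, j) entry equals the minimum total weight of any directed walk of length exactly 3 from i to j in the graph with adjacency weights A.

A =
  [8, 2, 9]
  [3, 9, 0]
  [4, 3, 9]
A^⊗3 =
  [6, 5, 10]
  [6, 6, 3]
  [7, 6, 6]

Each entry (A^⊗3)_ij equals the minimum over all length-3 walks i = v_0 → v_1 → … → v_3 = j of Σ_t A[v_t][v_{t+1}]. For example, for (i, j) = (0, 2) we minimise over 9 possible intermediate vertex sequences; the minimum is 10, attained along the walk 0 → 0 → 1 → 2.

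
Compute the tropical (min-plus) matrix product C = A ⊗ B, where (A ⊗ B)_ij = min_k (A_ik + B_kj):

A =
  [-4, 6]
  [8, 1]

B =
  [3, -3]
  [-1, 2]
A ⊗ B =
  [-1, -7]
  [0, 3]

Apply the min-plus product entry-by-entry:
  C[0][0] = min over k of (A[0][0] + B[0][0] = -4 + 3 = -1, A[0][1] + B[1][0] = 6 + -1 = 5) = -1 (attained at k = 0)
  C[0][1] = min over k of (A[0][0] + B[0][1] = -4 + -3 = -7, A[0][1] + B[1][1] = 6 + 2 = 8) = -7 (attained at k = 0)
  C[1][0] = min over k of (A[1][0] + B[0][0] = 8 + 3 = 11, A[1][1] + B[1][0] = 1 + -1 = 0) = 0 (attained at k = 1)
  C[1][1] = min over k of (A[1][0] + B[0][1] = 8 + -3 = 5, A[1][1] + B[1][1] = 1 + 2 = 3) = 3 (attained at k = 1)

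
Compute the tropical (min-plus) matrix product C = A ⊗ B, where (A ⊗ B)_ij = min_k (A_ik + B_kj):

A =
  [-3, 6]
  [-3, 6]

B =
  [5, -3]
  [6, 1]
A ⊗ B =
  [2, -6]
  [2, -6]

Apply the min-plus product entry-by-entry:
  C[0][0] = min over k of (A[0][0] + B[0][0] = -3 + 5 = 2, A[0][1] + B[1][0] = 6 + 6 = 12) = 2 (attained at k = 0)
  C[0][1] = min over k of (A[0][0] + B[0][1] = -3 + -3 = -6, A[0][1] + B[1][1] = 6 + 1 = 7) = -6 (attained at k = 0)
  C[1][0] = min over k of (A[1][0] + B[0][0] = -3 + 5 = 2, A[1][1] + B[1][0] = 6 + 6 = 12) = 2 (attained at k = 0)
  C[1][1] = min over k of (A[1][0] + B[0][1] = -3 + -3 = -6, A[1][1] + B[1][1] = 6 + 1 = 7) = -6 (attained at k = 0)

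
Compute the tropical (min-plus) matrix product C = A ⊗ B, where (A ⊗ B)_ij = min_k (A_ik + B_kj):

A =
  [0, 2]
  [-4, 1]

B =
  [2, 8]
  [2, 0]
A ⊗ B =
  [2, 2]
  [-2, 1]

Apply the min-plus product entry-by-entry:
  C[0][0] = min over k of (A[0][0] + B[0][0] = 0 + 2 = 2, A[0][1] + B[1][0] = 2 + 2 = 4) = 2 (attained at k = 0)
  C[0][1] = min over k of (A[0][0] + B[0][1] = 0 + 8 = 8, A[0][1] + B[1][1] = 2 + 0 = 2) = 2 (attained at k = 1)
  C[1][0] = min over k of (A[1][0] + B[0][0] = -4 + 2 = -2, A[1][1] + B[1][0] = 1 + 2 = 3) = -2 (attained at k = 0)
  C[1][1] = min over k of (A[1][0] + B[0][1] = -4 + 8 = 4, A[1][1] + B[1][1] = 1 + 0 = 1) = 1 (attained at k = 1)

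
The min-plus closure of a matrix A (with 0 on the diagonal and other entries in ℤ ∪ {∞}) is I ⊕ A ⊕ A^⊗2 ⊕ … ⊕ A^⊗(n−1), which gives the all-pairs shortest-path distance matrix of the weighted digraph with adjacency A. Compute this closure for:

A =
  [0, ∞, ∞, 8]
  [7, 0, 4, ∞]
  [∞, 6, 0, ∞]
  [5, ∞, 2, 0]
Closure =
  [0, 16, 10, 8]
  [7, 0, 4, 15]
  [13, 6, 0, 21]
  [5, 8, 2, 0]

This is the Floyd-Warshall all-pairs shortest-path computation. For each intermediate vertex k = 0, 1, …, 3, update dist[i][j] ← min(dist[i][j], dist[i][k] + dist[k][j]). The final matrix gives, for each (i, j), the minimum total weight of any directed path from i to j (possibly empty when i = j).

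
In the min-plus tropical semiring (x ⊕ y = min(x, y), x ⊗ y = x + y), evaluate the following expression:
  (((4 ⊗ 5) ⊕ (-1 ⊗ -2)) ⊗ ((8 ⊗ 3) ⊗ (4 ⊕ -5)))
(((4 ⊗ 5) ⊕ (-1 ⊗ -2)) ⊗ ((8 ⊗ 3) ⊗ (4 ⊕ -5))) = 3

Expand innermost to outermost. Recall ⊕ takes the minimum of its arguments and ⊗ takes their sum. Working out the expression (((4 ⊗ 5) ⊕ (-1 ⊗ -2)) ⊗ ((8 ⊗ 3) ⊗ (4 ⊕ -5))) gives 3.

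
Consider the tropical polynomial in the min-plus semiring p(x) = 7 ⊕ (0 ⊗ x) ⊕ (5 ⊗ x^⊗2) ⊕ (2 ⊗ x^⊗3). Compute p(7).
p(7) = 7

A tropical monomial a ⊗ x^⊗i evaluates to a + i · x. Evaluating each term at x = 7:
  Term 0 contributes 7 + 0 · 7 = 7
  Term 1 contributes 0 + 1 · 7 = 7
  Term 2 contributes 5 + 2 · 7 = 19
  Term 3 contributes 2 + 3 · 7 = 23
p(7) = ⊕ of these = min[7, 7, 19, 23] = 7.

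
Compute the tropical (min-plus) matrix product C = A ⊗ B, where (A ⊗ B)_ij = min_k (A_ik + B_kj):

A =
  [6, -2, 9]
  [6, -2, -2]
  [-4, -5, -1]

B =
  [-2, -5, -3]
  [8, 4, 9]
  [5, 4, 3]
A ⊗ B =
  [4, 1, 3]
  [3, 1, 1]
  [-6, -9, -7]

Apply the min-plus product entry-by-entry:
  C[0][0] = min over k of (A[0][0] + B[0][0] = 6 + -2 = 4, A[0][1] + B[1][0] = -2 + 8 = 6, A[0][2] + B[2][0] = 9 + 5 = 14) = 4 (attained at k = 0)
  C[0][1] = min over k of (A[0][0] + B[0][1] = 6 + -5 = 1, A[0][1] + B[1][1] = -2 + 4 = 2, A[0][2] + B[2][1] = 9 + 4 = 13) = 1 (attained at k = 0)
  C[0][2] = min over k of (A[0][0] + B[0][2] = 6 + -3 = 3, A[0][1] + B[1][2] = -2 + 9 = 7, A[0][2] + B[2][2] = 9 + 3 = 12) = 3 (attained at k = 0)
  C[1][0] = min over k of (A[1][0] + B[0][0] = 6 + -2 = 4, A[1][1] + B[1][0] = -2 + 8 = 6, A[1][2] + B[2][0] = -2 + 5 = 3) = 3 (attained at k = 2)
  C[1][1] = min over k of (A[1][0] + B[0][1] = 6 + -5 = 1, A[1][1] + B[1][1] = -2 + 4 = 2, A[1][2] + B[2][1] = -2 + 4 = 2) = 1 (attained at k = 0)
  C[1][2] = min over k of (A[1][0] + B[0][2] = 6 + -3 = 3, A[1][1] + B[1][2] = -2 + 9 = 7, A[1][2] + B[2][2] = -2 + 3 = 1) = 1 (attained at k = 2)
  C[2][0] = min over k of (A[2][0] + B[0][0] = -4 + -2 = -6, A[2][1] + B[1][0] = -5 + 8 = 3, A[2][2] + B[2][0] = -1 + 5 = 4) = -6 (attained at k = 0)
  C[2][1] = min over k of (A[2][0] + B[0][1] = -4 + -5 = -9, A[2][1] + B[1][1] = -5 + 4 = -1, A[2][2] + B[2][1] = -1 + 4 = 3) = -9 (attained at k = 0)
  C[2][2] = min over k of (A[2][0] + B[0][2] = -4 + -3 = -7, A[2][1] + B[1][2] = -5 + 9 = 4, A[2][2] + B[2][2] = -1 + 3 = 2) = -7 (attained at k = 0)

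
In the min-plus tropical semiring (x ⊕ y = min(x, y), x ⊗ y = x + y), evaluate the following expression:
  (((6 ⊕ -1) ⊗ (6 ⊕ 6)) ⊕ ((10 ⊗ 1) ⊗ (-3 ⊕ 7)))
(((6 ⊕ -1) ⊗ (6 ⊕ 6)) ⊕ ((10 ⊗ 1) ⊗ (-3 ⊕ 7))) = 5

Expand innermost to outermost. Recall ⊕ takes the minimum of its arguments and ⊗ takes their sum. Working out the expression (((6 ⊕ -1) ⊗ (6 ⊕ 6)) ⊕ ((10 ⊗ 1) ⊗ (-3 ⊕ 7))) gives 5.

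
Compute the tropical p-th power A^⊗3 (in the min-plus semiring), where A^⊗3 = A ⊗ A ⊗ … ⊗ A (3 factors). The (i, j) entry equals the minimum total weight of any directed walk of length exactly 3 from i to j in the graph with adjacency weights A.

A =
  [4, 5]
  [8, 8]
A^⊗3 =
  [12, 13]
  [16, 17]

Each entry (A^⊗3)_ij equals the minimum over all length-3 walks i = v_0 → v_1 → … → v_3 = j of Σ_t A[v_t][v_{t+1}]. For example, for (i, j) = (0, 1) we minimise over 4 possible intermediate vertex sequences; the minimum is 13, attained along the walk 0 → 0 → 0 → 1.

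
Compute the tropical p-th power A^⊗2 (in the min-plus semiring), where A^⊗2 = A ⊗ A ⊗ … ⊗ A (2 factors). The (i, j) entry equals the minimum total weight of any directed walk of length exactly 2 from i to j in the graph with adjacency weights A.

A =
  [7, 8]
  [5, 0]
A^⊗2 =
  [13, 8]
  [5, 0]

Each entry (A^⊗2)_ij equals the minimum over all length-2 walks i = v_0 → v_1 → … → v_2 = j of Σ_t A[v_t][v_{t+1}]. For example, for (i, j) = (0, 1) we minimise over 2 possible intermediate vertex sequences; the minimum is 8, attained along the walk 0 → 1 → 1.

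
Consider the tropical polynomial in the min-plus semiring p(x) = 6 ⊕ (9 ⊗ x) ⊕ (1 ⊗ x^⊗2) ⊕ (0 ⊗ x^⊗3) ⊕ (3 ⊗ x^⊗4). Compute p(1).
p(1) = 3

A tropical monomial a ⊗ x^⊗i evaluates to a + i · x. Evaluating each term at x = 1:
  Term 0 contributes 6 + 0 · 1 = 6
  Term 1 contributes 9 + 1 · 1 = 10
  Term 2 contributes 1 + 2 · 1 = 3
  Term 3 contributes 0 + 3 · 1 = 3
  Term 4 contributes 3 + 4 · 1 = 7
p(1) = ⊕ of these = min[6, 10, 3, 3, 7] = 3.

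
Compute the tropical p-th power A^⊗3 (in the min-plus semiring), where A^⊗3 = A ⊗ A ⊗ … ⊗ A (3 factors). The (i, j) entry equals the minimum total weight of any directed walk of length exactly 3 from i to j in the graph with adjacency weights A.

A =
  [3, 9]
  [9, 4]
A^⊗3 =
  [9, 15]
  [15, 12]

Each entry (A^⊗3)_ij equals the minimum over all length-3 walks i = v_0 → v_1 → … → v_3 = j of Σ_t A[v_t][v_{t+1}]. For example, for (i, j) = (0, 1) we minimise over 4 possible intermediate vertex sequences; the minimum is 15, attained along the walk 0 → 0 → 0 → 1.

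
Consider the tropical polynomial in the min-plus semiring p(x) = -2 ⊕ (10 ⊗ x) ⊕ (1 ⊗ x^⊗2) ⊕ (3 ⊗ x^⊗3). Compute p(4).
p(4) = -2

A tropical monomial a ⊗ x^⊗i evaluates to a + i · x. Evaluating each term at x = 4:
  Term 0 contributes -2 + 0 · 4 = -2
  Term 1 contributes 10 + 1 · 4 = 14
  Term 2 contributes 1 + 2 · 4 = 9
  Term 3 contributes 3 + 3 · 4 = 15
p(4) = ⊕ of these = min[-2, 14, 9, 15] = -2.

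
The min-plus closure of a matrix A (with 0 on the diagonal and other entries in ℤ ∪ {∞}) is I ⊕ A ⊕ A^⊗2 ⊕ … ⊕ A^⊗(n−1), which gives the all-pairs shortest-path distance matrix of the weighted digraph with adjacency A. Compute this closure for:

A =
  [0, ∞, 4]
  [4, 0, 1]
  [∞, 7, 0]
Closure =
  [0, 11, 4]
  [4, 0, 1]
  [11, 7, 0]

This is the Floyd-Warshall all-pairs shortest-path computation. For each intermediate vertex k = 0, 1, …, 2, update dist[i][j] ← min(dist[i][j], dist[i][k] + dist[k][j]). The final matrix gives, for each (i, j), the minimum total weight of any directed path from i to j (possibly empty when i = j).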